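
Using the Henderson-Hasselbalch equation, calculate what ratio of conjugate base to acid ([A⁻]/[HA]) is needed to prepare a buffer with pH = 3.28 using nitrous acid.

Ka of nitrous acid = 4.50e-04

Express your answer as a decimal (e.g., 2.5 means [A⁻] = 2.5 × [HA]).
[A⁻]/[HA] = 0.857

pKa = −log(4.50e-04) = 3.3468. pH = pKa + log([A⁻]/[HA]). 3.28 = 3.3468 + log(ratio). log(ratio) = 3.28 − 3.3468 = -0.0668. ratio = 10^(-0.0668) = 0.857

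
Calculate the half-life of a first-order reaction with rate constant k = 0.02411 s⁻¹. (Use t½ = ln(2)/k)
28.75 s

t½ = ln(2)/k = 0.6931/0.02411 = 28.75 s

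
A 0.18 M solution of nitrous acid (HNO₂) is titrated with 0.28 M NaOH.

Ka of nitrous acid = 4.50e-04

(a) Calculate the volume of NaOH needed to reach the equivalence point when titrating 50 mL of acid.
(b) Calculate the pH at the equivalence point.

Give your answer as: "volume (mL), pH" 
V = 32.1 mL, pH = 8.19

(a) At equivalence: moles acid = moles base.
moles acid = 0.18 × 0.05 = 0.009 mol; V_NaOH = 0.009/0.28 = 0.03214 L = 32.1 mL.
(b) At equivalence, all acid → conjugate base A⁻ at [A⁻] = 0.009/0.08214 = 0.1096 M.
Kb = Kw/Ka = 1.0e-14/4.50e-04 = 2.222e-11; [OH⁻] = √(Kb·[A⁻]) = 1.560e-06; pOH = 5.81; pH = 14 − pOH = 8.19.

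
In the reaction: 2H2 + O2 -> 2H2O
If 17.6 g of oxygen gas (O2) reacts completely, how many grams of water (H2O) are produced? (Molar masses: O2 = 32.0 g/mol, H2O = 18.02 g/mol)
Moles of O2 = 17.6 g ÷ 32.0 g/mol = 0.55 mol
Mole ratio: 2 mol H2O / 1 mol O2
Moles of H2O = 0.55 × (2/1) = 1.1 mol
Mass of H2O = 1.1 mol × 18.02 g/mol = 19.82 g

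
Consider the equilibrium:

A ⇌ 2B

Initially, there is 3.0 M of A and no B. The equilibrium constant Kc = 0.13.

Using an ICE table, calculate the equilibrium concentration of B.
[B] = 0.593 M

ICE: [A] = 3.0 − x, [B] = 2x.
Kc = (2x)²/(3.0 − x) = 0.13 ⇒ 4x² + 0.13x − 0.39 = 0.
x = (−0.13 + √(0.13² + 4·4·0.39))/(2·4) = (−0.13 + √6.2569)/8 = 0.29642.
[B] = 2x = 0.593 M.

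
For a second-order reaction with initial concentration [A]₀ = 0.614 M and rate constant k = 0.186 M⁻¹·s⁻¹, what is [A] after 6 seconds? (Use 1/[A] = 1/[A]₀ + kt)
0.3643 M

1/[A] = 1/[A]₀ + k·t = 1/0.614 + (0.186)·(6) = 1.6287 + 1.1160 = 2.7447
[A] = 1/2.7447 = 0.3643 M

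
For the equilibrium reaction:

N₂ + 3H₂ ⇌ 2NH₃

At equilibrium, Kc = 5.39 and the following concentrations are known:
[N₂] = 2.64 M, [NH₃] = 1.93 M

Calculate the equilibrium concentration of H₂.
[H₂] = 0.6397 M

Kc = ([NH₃]^2) / ([N₂] × [H₂]^3) = 5.39
[H₂]^3 = (product terms)/(Kc · other reactant terms) = 3.7249 / (5.39 · 2.64) = 0.26177
[H₂] = (0.26177)^(1/3) = 0.6397 M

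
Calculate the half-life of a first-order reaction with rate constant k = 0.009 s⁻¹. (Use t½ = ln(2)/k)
77.02 s

t½ = ln(2)/k = 0.6931/0.009 = 77.02 s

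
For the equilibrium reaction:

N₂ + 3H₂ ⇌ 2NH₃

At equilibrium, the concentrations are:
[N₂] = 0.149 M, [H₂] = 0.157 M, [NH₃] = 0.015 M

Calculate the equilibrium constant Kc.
K_c = 0.3902

Kc = ([NH₃]^2) / ([N₂] × [H₂]^3)
   = ((0.015)^2) / ((0.149)·(0.157)^3)
   = 0.000225 / 0.00057661 = 0.3902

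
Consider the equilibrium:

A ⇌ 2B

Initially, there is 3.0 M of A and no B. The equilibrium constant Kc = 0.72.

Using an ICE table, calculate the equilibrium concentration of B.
[B] = 1.301 M

ICE: [A] = 3.0 − x, [B] = 2x.
Kc = (2x)²/(3.0 − x) = 0.72 ⇒ 4x² + 0.72x − 2.16 = 0.
x = (−0.72 + √(0.72² + 4·4·2.16))/(2·4) = (−0.72 + √35.078)/8 = 0.65034.
[B] = 2x = 1.301 M.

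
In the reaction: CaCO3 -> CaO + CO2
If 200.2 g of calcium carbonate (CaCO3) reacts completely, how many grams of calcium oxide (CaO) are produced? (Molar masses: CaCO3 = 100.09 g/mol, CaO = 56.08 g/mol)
Moles of CaCO3 = 200.2 g ÷ 100.09 g/mol = 2.0002 mol
Mole ratio: 1 mol CaO / 1 mol CaCO3
Moles of CaO = 2.0002 × (1/1) = 2.0002 mol
Mass of CaO = 2.0002 mol × 56.08 g/mol = 112.2 g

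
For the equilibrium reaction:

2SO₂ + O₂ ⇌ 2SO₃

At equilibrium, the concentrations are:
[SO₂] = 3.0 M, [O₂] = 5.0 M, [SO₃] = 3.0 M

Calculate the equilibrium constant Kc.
K_c = 0.2000

Kc = ([SO₃]^2) / ([SO₂]^2 × [O₂])
   = ((3.0)^2) / ((3.0)^2·(5.0))
   = 9 / 45 = 0.2000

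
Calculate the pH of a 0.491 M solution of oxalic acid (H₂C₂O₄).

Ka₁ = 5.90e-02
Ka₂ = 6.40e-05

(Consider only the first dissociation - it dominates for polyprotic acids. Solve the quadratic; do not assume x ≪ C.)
pH = 0.84

x² + Ka₁·x − Ka₁·C = 0 with Ka₁ = 5.90e-02, C = 0.491.
x = (−Ka₁ + √(Ka₁² + 4·Ka₁·C))/2 = 1.4324e-01 M, so pH = 0.84.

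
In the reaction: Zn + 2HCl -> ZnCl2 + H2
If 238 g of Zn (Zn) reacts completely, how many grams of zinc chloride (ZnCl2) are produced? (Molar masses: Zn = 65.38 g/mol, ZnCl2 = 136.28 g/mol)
Moles of Zn = 238 g ÷ 65.38 g/mol = 3.64026 mol
Mole ratio: 1 mol ZnCl2 / 1 mol Zn
Moles of ZnCl2 = 3.64026 × (1/1) = 3.64026 mol
Mass of ZnCl2 = 3.64026 mol × 136.28 g/mol = 496.1 g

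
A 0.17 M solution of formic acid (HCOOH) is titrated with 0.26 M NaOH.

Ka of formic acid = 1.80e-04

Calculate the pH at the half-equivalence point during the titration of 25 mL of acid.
pH = pKa = 3.74

At the half-equivalence point, [HA] = [A⁻], so by Henderson–Hasselbalch pH = pKa + log(1) = pKa.
pKa = −log(1.80e-04) = 3.74.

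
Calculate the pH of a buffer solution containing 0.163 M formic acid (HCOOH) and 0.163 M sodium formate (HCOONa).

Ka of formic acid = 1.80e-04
pH = 3.74

pKa = -log(1.80e-04) = 3.74. pH = pKa + log([A⁻]/[HA]) = 3.74 + log(0.163/0.163)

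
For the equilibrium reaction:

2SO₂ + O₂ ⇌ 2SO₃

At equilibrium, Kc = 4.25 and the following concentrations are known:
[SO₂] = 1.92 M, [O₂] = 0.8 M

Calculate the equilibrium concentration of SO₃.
[SO₃] = 3.5403 M

Kc = ([SO₃]^2) / ([SO₂]^2 × [O₂]) = 4.25
[SO₃]^2 = Kc · (reactant terms)/(other product terms) = 4.25 · 2.9491 / 1 = 12.534
[SO₃] = (12.534)^(1/2) = 3.5403 M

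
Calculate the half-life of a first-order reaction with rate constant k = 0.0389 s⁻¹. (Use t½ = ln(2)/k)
17.82 s

t½ = ln(2)/k = 0.6931/0.0389 = 17.82 s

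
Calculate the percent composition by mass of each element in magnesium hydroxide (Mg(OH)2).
Mg: 41.68%, O: 54.86%, H: 3.46%

Molar mass of Mg(OH)2 = 58.33 g/mol
% Mg = (1 × 24.31) / 58.33 × 100% = 24.31 / 58.33 × 100% = 41.68%
% O = (2 × 16.0) / 58.33 × 100% = 32 / 58.33 × 100% = 54.86%
% H = (2 × 1.008) / 58.33 × 100% = 2.016 / 58.33 × 100% = 3.46%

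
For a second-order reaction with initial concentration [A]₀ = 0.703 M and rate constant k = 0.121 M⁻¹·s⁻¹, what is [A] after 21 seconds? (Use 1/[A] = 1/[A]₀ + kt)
0.2523 M

1/[A] = 1/[A]₀ + k·t = 1/0.703 + (0.121)·(21) = 1.4225 + 2.5410 = 3.9635
[A] = 1/3.9635 = 0.2523 M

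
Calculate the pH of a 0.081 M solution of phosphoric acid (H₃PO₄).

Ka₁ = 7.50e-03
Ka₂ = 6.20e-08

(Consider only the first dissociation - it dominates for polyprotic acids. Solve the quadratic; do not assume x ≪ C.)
pH = 1.67

x² + Ka₁·x − Ka₁·C = 0 with Ka₁ = 7.50e-03, C = 0.081.
x = (−Ka₁ + √(Ka₁² + 4·Ka₁·C))/2 = 2.1181e-02 M, so pH = 1.67.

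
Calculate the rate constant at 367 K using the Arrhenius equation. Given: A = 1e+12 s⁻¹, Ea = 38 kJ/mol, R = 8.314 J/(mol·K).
3.90e+06 s⁻¹

k = A·exp(-Ea/(R·T)) = 1e+12·exp(-38000/(8.314·367)) = 1e+12·exp(-12.4540) = 1e+12·3.9022e-06 = 3.90e+06 s⁻¹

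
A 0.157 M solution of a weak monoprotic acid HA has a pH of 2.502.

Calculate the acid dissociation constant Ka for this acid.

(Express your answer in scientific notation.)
K_a = 6.44e-05

[H⁺] = 10^(−pH) = 10^(−2.502) = 3.148e-03 M. For HA ⇌ H⁺ + A⁻, Ka = x²/(C − x) = (3.148e-03)²/(0.157 − 3.148e-03) = 6.44e-05.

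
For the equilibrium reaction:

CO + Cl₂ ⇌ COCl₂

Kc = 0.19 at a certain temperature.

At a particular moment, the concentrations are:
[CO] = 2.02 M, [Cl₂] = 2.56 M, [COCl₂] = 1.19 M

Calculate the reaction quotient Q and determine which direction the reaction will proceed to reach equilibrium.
Q = 0.230, Q > K, reaction proceeds reverse (toward reactants)

Q = ([COCl₂]) / ([CO] × [Cl₂])
  = ((1.19)) / ((2.02)·(2.56)) = 1.19/5.1712 = 0.2301
Since Q = 0.2301 > Kc = 0.19, the reaction proceeds reverse (toward reactants) to reach equilibrium.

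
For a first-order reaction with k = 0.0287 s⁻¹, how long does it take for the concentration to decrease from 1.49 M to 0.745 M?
24.15 s

From ln[A] = ln[A]₀ - k·t: t = ln([A]₀/[A])/k = ln(1.49/0.745)/0.0287 = ln(2.0000)/0.0287 = 0.6931/0.0287 = 24.15 s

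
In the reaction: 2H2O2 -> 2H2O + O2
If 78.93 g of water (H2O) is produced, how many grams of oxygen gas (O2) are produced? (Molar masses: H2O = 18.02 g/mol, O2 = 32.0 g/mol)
Moles of H2O = 78.93 g ÷ 18.02 g/mol = 4.38013 mol
Mole ratio: 1 mol O2 / 2 mol H2O
Moles of O2 = 4.38013 × (1/2) = 2.19007 mol
Mass of O2 = 2.19007 mol × 32.0 g/mol = 70.08 g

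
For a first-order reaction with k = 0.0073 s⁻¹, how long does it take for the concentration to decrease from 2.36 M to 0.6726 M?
171.95 s

From ln[A] = ln[A]₀ - k·t: t = ln([A]₀/[A])/k = ln(2.36/0.6726)/0.0073 = ln(3.5088)/0.0073 = 1.2553/0.0073 = 171.95 s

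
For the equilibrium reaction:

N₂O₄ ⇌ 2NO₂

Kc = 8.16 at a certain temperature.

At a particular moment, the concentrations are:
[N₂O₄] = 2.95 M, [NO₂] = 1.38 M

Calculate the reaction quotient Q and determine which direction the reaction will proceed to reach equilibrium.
Q = 0.646, Q < K, reaction proceeds forward (toward products)

Q = ([NO₂]^2) / ([N₂O₄])
  = ((1.38)^2) / ((2.95)) = 1.9044/2.95 = 0.6456
Since Q = 0.6456 < Kc = 8.16, the reaction proceeds forward (toward products) to reach equilibrium.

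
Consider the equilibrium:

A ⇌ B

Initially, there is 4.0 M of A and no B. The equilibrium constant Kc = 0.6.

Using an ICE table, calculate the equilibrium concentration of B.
[B] = 1.500 M

ICE: [A] = 4.0 − x, [B] = x.
Kc = x/(4.0 − x) = 0.6 ⇒ x = 0.6·4.0/(1 + 0.6) = 2.4/1.6 = 1.5.
[B] = x = 1.500 M.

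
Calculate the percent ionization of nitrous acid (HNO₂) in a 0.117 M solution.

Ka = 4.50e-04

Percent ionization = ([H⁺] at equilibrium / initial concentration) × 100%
Percent ionization = 6.01%

Let x = [H⁺]. Ka = x²/(C - x) ⇒ x² + (4.50e-04)x - (4.50e-04)(0.117) = 0. x = 7.0345e-03. Percent = (7.0345e-03/0.117) × 100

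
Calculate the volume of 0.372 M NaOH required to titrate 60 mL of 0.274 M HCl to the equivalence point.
V_{base} = 44.2 mL

At equivalence: moles acid = moles base.
moles HCl = 0.274 M × 0.06 L = 0.01644 mol
V_NaOH = 0.01644 mol ÷ 0.372 M = 0.04419 L = 44.2 mL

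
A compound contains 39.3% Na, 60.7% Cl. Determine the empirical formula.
Moles of Na = 39.3 g / 22.99 g/mol = 1.709 mol
Moles of Cl = 60.7 g / 35.45 g/mol = 1.712 mol

Smallest moles = 1.709
Divide all by smallest:
Na: 1.709 / 1.709 = 1.00
Cl: 1.712 / 1.709 = 1.00

Empirical formula: NaCl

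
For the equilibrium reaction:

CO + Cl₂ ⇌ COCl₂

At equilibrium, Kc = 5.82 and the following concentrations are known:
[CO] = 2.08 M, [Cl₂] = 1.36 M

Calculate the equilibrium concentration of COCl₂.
[COCl₂] = 16.4636 M

Kc = ([COCl₂]) / ([CO] × [Cl₂]) = 5.82
[COCl₂]^1 = Kc · (reactant terms)/(other product terms) = 5.82 · 2.8288 / 1 = 16.464
[COCl₂] = 16.4636 M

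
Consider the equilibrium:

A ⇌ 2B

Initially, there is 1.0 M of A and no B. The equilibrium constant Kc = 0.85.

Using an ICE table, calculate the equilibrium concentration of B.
[B] = 0.734 M

ICE: [A] = 1.0 − x, [B] = 2x.
Kc = (2x)²/(1.0 − x) = 0.85 ⇒ 4x² + 0.85x − 0.85 = 0.
x = (−0.85 + √(0.85² + 4·4·0.85))/(2·4) = (−0.85 + √14.322)/8 = 0.36681.
[B] = 2x = 0.734 M.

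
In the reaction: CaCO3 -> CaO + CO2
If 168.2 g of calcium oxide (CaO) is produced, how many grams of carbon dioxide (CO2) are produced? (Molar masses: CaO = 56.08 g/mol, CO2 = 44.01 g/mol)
Moles of CaO = 168.2 g ÷ 56.08 g/mol = 2.99929 mol
Mole ratio: 1 mol CO2 / 1 mol CaO
Moles of CO2 = 2.99929 × (1/1) = 2.99929 mol
Mass of CO2 = 2.99929 mol × 44.01 g/mol = 132 g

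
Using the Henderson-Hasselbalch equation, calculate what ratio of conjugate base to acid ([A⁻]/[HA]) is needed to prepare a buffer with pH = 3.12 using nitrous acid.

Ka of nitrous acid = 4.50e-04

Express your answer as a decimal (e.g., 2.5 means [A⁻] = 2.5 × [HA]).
[A⁻]/[HA] = 0.593

pKa = −log(4.50e-04) = 3.3468. pH = pKa + log([A⁻]/[HA]). 3.12 = 3.3468 + log(ratio). log(ratio) = 3.12 − 3.3468 = -0.2268. ratio = 10^(-0.2268) = 0.593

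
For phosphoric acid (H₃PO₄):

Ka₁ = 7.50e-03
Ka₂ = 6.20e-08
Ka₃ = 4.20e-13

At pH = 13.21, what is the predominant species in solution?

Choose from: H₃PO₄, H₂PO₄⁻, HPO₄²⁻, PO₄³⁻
PO₄³⁻

pKa1 = 2.12, pKa2 = 7.21, pKa3 = 12.38. Each pKa is the crossover between adjacent species; pH = 13.21 lies in the region where PO₄³⁻ predominates.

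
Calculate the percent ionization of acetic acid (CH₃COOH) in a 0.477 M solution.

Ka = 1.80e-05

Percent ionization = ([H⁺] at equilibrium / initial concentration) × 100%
Percent ionization = 0.612%

Let x = [H⁺]. Ka = x²/(C - x) ⇒ x² + (1.80e-05)x - (1.80e-05)(0.477) = 0. x = 2.9212e-03. Percent = (2.9212e-03/0.477) × 100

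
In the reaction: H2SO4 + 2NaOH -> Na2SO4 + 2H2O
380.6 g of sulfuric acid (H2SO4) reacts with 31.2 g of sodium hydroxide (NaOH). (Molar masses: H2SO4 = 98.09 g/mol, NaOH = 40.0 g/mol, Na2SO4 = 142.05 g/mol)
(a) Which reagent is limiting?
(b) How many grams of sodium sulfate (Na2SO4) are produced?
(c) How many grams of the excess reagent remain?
(a) NaOH, (b) 55.4 g, (c) 342.3 g

Moles of H2SO4 = 380.6 g ÷ 98.09 g/mol = 3.88011 mol
Moles of NaOH = 31.2 g ÷ 40.0 g/mol = 0.78 mol
Moles ÷ coefficient: H2SO4: 3.88011/1 = 3.88, NaOH: 0.78/2 = 0.39
(a) NaOH has the smaller value, so NaOH is the limiting reagent.
(b) Moles of Na2SO4 = 0.78 mol NaOH × (1/2) = 0.39 mol; mass = 0.39 mol × 142.05 g/mol = 55.4 g
(c) H2SO4 consumed = 0.78 × (1/2) = 0.39 mol; remaining = 3.88011 − 0.39 = 3.49011 mol; mass = 3.49011 mol × 98.09 g/mol = 342.3 g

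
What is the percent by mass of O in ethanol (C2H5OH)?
Mass of O in formula = 16.0 × 1 = 16 g/mol
Molar mass = 46.07 g/mol
% O = (16/46.07) × 100% = 34.73%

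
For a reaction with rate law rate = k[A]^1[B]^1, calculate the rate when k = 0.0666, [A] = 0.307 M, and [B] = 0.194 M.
0.003967 M/s

rate = k·[A]^1·[B]^1 = 0.0666·(0.307)^1·(0.194)^1 = 0.0666·0.307·0.194 = 0.003967 M/s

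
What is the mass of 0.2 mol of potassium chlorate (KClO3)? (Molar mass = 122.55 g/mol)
Mass = 0.2 mol × 122.55 g/mol = 24.51 g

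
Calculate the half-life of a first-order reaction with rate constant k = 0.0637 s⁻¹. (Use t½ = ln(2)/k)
10.88 s

t½ = ln(2)/k = 0.6931/0.0637 = 10.88 s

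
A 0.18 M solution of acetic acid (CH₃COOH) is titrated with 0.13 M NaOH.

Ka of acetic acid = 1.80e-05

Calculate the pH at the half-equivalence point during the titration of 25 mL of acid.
pH = pKa = 4.74

At the half-equivalence point, [HA] = [A⁻], so by Henderson–Hasselbalch pH = pKa + log(1) = pKa.
pKa = −log(1.80e-05) = 4.74.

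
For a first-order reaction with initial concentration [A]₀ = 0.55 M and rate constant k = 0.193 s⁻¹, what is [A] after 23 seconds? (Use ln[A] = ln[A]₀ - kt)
0.0065 M

ln[A] = ln[A]₀ - k·t = ln(0.55) - (0.193)·(23) = -0.5978 - 4.4390 = -5.0368
[A] = e^(-5.0368) = 0.0065 M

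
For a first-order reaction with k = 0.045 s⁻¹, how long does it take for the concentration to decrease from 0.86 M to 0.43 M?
15.40 s

From ln[A] = ln[A]₀ - k·t: t = ln([A]₀/[A])/k = ln(0.86/0.43)/0.045 = ln(2.0000)/0.045 = 0.6931/0.045 = 15.40 s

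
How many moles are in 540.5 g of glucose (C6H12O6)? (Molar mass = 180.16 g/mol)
Moles = 540.5 g ÷ 180.16 g/mol = 3 mol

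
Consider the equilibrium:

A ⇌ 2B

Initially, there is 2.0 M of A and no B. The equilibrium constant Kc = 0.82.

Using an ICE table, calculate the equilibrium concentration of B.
[B] = 1.092 M

ICE: [A] = 2.0 − x, [B] = 2x.
Kc = (2x)²/(2.0 − x) = 0.82 ⇒ 4x² + 0.82x − 1.64 = 0.
x = (−0.82 + √(0.82² + 4·4·1.64))/(2·4) = (−0.82 + √26.912)/8 = 0.54596.
[B] = 2x = 1.092 M.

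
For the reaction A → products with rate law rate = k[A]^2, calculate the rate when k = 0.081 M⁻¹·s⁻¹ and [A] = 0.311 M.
0.007834 M/s

rate = k·[A]^2 = 0.081·(0.311)^2 = 0.081·0.096721 = 0.007834 M/s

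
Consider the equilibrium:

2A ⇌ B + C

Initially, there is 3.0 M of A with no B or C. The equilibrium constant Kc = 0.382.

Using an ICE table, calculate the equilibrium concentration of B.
[B] = 0.829 M

ICE: [A] = 3.0 − 2x, [B] = [C] = x.
Kc = x²/(3.0 − 2x)² = 0.382 ⇒ √Kc = x/(3.0 − 2x).
x = √0.382·3.0/(1 + 2√0.382) = 0.61806·3.0/2.2361 = 0.8292.
[B] = x = 0.829 M.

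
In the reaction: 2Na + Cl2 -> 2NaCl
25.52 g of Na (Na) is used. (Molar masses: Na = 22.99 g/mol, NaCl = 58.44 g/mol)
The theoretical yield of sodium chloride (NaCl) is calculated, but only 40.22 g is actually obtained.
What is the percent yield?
Moles of Na = 25.52 g ÷ 22.99 g/mol = 1.11005 mol
Mole ratio: 2 mol NaCl / 2 mol Na
Moles of NaCl = 1.11005 × (2/2) = 1.11005 mol
Theoretical yield = 1.11005 mol × 58.44 g/mol = 64.871 g
Actual yield = 40.22 g
Percent yield = (40.22 / 64.871) × 100% = 62.0%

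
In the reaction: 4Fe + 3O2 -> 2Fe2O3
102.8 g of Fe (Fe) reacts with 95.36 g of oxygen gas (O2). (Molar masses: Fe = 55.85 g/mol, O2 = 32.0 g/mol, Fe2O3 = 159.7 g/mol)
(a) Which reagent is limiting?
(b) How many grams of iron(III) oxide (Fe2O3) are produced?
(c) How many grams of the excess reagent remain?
(a) Fe, (b) 147 g, (c) 51.18 g

Moles of Fe = 102.8 g ÷ 55.85 g/mol = 1.84064 mol
Moles of O2 = 95.36 g ÷ 32.0 g/mol = 2.98 mol
Moles ÷ coefficient: Fe: 1.84064/4 = 0.4602, O2: 2.98/3 = 0.9933
(a) Fe has the smaller value, so Fe is the limiting reagent.
(b) Moles of Fe2O3 = 1.84064 mol Fe × (2/4) = 0.920322 mol; mass = 0.920322 mol × 159.7 g/mol = 147 g
(c) O2 consumed = 1.84064 × (3/4) = 1.38048 mol; remaining = 2.98 − 1.38048 = 1.59952 mol; mass = 1.59952 mol × 32.0 g/mol = 51.18 g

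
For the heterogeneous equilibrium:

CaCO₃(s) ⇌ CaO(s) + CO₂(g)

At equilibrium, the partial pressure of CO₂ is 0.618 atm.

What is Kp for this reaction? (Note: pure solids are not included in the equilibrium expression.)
K_p = 0.618

Solids (CaCO₃, CaO) have activity 1 and are excluded.
Kp = P(CO₂) = 0.618.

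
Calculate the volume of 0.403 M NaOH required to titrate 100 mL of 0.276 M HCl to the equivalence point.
V_{base} = 68.5 mL

At equivalence: moles acid = moles base.
moles HCl = 0.276 M × 0.1 L = 0.0276 mol
V_NaOH = 0.0276 mol ÷ 0.403 M = 0.06849 L = 68.5 mL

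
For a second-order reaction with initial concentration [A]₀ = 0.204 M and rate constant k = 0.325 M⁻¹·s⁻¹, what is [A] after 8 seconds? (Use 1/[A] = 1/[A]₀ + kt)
0.1333 M

1/[A] = 1/[A]₀ + k·t = 1/0.204 + (0.325)·(8) = 4.9020 + 2.6000 = 7.5020
[A] = 1/7.5020 = 0.1333 M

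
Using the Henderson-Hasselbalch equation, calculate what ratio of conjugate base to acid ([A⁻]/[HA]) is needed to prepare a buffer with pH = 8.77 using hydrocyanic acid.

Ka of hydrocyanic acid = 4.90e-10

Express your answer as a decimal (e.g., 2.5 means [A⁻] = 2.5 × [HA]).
[A⁻]/[HA] = 0.289

pKa = −log(4.90e-10) = 9.3098. pH = pKa + log([A⁻]/[HA]). 8.77 = 9.3098 + log(ratio). log(ratio) = 8.77 − 9.3098 = -0.5398. ratio = 10^(-0.5398) = 0.289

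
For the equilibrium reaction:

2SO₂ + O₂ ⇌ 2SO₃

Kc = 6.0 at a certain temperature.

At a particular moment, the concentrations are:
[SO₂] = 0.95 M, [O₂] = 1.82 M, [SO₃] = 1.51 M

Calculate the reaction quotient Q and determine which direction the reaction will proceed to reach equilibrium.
Q = 1.388, Q < K, reaction proceeds forward (toward products)

Q = ([SO₃]^2) / ([SO₂]^2 × [O₂])
  = ((1.51)^2) / ((0.95)^2·(1.82)) = 2.2801/1.6425 = 1.388
Since Q = 1.388 < Kc = 6.0, the reaction proceeds forward (toward products) to reach equilibrium.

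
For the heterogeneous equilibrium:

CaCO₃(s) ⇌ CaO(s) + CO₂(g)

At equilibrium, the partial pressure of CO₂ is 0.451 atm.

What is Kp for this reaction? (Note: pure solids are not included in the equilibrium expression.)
K_p = 0.451

Solids (CaCO₃, CaO) have activity 1 and are excluded.
Kp = P(CO₂) = 0.451.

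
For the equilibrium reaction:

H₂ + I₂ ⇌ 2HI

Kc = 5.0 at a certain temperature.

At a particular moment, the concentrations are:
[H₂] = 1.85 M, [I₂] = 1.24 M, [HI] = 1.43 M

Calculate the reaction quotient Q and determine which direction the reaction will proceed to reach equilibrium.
Q = 0.891, Q < K, reaction proceeds forward (toward products)

Q = ([HI]^2) / ([H₂] × [I₂])
  = ((1.43)^2) / ((1.85)·(1.24)) = 2.0449/2.294 = 0.8914
Since Q = 0.8914 < Kc = 5.0, the reaction proceeds forward (toward products) to reach equilibrium.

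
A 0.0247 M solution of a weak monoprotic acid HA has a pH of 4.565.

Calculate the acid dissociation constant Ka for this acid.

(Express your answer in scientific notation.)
K_a = 3.00e-08

[H⁺] = 10^(−pH) = 10^(−4.565) = 2.723e-05 M. For HA ⇌ H⁺ + A⁻, Ka = x²/(C − x) = (2.723e-05)²/(0.0247 − 2.723e-05) = 3.00e-08.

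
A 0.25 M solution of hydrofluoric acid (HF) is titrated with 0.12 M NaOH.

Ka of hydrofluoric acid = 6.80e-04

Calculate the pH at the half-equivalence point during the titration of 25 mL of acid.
pH = pKa = 3.17

At the half-equivalence point, [HA] = [A⁻], so by Henderson–Hasselbalch pH = pKa + log(1) = pKa.
pKa = −log(6.80e-04) = 3.17.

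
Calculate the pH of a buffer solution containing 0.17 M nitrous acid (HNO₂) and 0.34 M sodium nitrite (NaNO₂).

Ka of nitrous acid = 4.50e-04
pH = 3.65

pKa = -log(4.50e-04) = 3.35. pH = pKa + log([A⁻]/[HA]) = 3.35 + log(0.34/0.17)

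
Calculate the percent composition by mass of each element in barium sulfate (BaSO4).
Ba: 58.84%, S: 13.74%, O: 27.42%

Molar mass of BaSO4 = 233.4 g/mol
% Ba = (1 × 137.33) / 233.4 × 100% = 137.33 / 233.4 × 100% = 58.84%
% S = (1 × 32.07) / 233.4 × 100% = 32.07 / 233.4 × 100% = 13.74%
% O = (4 × 16.0) / 233.4 × 100% = 64 / 233.4 × 100% = 27.42%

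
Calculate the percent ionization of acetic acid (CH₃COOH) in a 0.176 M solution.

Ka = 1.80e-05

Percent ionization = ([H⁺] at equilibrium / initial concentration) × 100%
Percent ionization = 1.01%

Let x = [H⁺]. Ka = x²/(C - x) ⇒ x² + (1.80e-05)x - (1.80e-05)(0.176) = 0. x = 1.7709e-03. Percent = (1.7709e-03/0.176) × 100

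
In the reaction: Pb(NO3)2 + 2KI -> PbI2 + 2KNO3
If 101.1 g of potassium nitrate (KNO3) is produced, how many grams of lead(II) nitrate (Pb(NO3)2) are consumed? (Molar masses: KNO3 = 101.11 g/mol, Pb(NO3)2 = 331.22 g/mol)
Moles of KNO3 = 101.1 g ÷ 101.11 g/mol = 0.999901 mol
Mole ratio: 1 mol Pb(NO3)2 / 2 mol KNO3
Moles of Pb(NO3)2 = 0.999901 × (1/2) = 0.499951 mol
Mass of Pb(NO3)2 = 0.499951 mol × 331.22 g/mol = 165.6 g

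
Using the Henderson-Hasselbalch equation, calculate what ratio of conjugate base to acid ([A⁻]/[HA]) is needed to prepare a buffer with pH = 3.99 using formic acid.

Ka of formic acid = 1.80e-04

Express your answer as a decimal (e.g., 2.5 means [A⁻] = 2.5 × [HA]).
[A⁻]/[HA] = 1.759

pKa = −log(1.80e-04) = 3.7447. pH = pKa + log([A⁻]/[HA]). 3.99 = 3.7447 + log(ratio). log(ratio) = 3.99 − 3.7447 = 0.2453. ratio = 10^(0.2453) = 1.759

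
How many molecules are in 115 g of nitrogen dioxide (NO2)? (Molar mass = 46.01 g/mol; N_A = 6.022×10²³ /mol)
Moles = 115 g ÷ 46.01 g/mol = 2.49946 mol
Molecules = 2.49946 mol × 6.022×10²³ /mol = 1.505e+24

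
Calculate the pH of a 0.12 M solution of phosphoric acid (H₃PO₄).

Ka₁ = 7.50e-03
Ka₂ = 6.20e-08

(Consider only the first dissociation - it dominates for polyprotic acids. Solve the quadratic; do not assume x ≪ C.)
pH = 1.58

x² + Ka₁·x − Ka₁·C = 0 with Ka₁ = 7.50e-03, C = 0.12.
x = (−Ka₁ + √(Ka₁² + 4·Ka₁·C))/2 = 2.6483e-02 M, so pH = 1.58.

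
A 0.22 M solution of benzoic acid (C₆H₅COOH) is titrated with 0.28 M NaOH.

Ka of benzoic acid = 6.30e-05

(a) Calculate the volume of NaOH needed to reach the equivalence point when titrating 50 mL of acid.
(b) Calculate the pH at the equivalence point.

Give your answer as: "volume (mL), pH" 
V = 39.3 mL, pH = 8.65

(a) At equivalence: moles acid = moles base.
moles acid = 0.22 × 0.05 = 0.011 mol; V_NaOH = 0.011/0.28 = 0.03929 L = 39.3 mL.
(b) At equivalence, all acid → conjugate base A⁻ at [A⁻] = 0.011/0.08929 = 0.1232 M.
Kb = Kw/Ka = 1.0e-14/6.30e-05 = 1.587e-10; [OH⁻] = √(Kb·[A⁻]) = 4.422e-06; pOH = 5.35; pH = 14 − pOH = 8.65.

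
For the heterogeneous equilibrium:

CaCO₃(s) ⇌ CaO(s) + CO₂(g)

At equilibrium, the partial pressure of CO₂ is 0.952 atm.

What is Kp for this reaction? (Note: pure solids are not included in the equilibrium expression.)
K_p = 0.952

Solids (CaCO₃, CaO) have activity 1 and are excluded.
Kp = P(CO₂) = 0.952.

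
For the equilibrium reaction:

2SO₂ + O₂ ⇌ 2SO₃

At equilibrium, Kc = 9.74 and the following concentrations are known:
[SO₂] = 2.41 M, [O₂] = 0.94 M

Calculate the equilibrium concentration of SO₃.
[SO₃] = 7.2922 M

Kc = ([SO₃]^2) / ([SO₂]^2 × [O₂]) = 9.74
[SO₃]^2 = Kc · (reactant terms)/(other product terms) = 9.74 · 5.4596 / 1 = 53.177
[SO₃] = (53.177)^(1/2) = 7.2922 M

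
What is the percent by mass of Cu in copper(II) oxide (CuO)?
Mass of Cu in formula = 63.55 × 1 = 63.55 g/mol
Molar mass = 79.55 g/mol
% Cu = (63.55/79.55) × 100% = 79.89%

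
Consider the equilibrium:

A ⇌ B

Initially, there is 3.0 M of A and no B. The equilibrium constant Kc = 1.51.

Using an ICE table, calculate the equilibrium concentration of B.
[B] = 1.805 M

ICE: [A] = 3.0 − x, [B] = x.
Kc = x/(3.0 − x) = 1.51 ⇒ x = 1.51·3.0/(1 + 1.51) = 4.53/2.51 = 1.805.
[B] = x = 1.805 M.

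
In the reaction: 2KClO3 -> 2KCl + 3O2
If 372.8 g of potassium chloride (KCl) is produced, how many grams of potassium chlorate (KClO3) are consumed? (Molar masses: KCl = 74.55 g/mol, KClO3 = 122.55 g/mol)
Moles of KCl = 372.8 g ÷ 74.55 g/mol = 5.00067 mol
Mole ratio: 2 mol KClO3 / 2 mol KCl
Moles of KClO3 = 5.00067 × (2/2) = 5.00067 mol
Mass of KClO3 = 5.00067 mol × 122.55 g/mol = 612.8 g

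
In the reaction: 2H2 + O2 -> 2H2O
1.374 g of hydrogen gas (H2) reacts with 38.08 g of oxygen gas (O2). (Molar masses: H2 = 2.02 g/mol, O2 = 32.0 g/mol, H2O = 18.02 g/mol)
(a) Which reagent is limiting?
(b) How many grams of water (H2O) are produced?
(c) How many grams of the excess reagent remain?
(a) H2, (b) 12.26 g, (c) 27.2 g

Moles of H2 = 1.374 g ÷ 2.02 g/mol = 0.680198 mol
Moles of O2 = 38.08 g ÷ 32.0 g/mol = 1.19 mol
Moles ÷ coefficient: H2: 0.680198/2 = 0.3401, O2: 1.19/1 = 1.19
(a) H2 has the smaller value, so H2 is the limiting reagent.
(b) Moles of H2O = 0.680198 mol H2 × (2/2) = 0.680198 mol; mass = 0.680198 mol × 18.02 g/mol = 12.26 g
(c) O2 consumed = 0.680198 × (1/2) = 0.340099 mol; remaining = 1.19 − 0.340099 = 0.849901 mol; mass = 0.849901 mol × 32.0 g/mol = 27.2 g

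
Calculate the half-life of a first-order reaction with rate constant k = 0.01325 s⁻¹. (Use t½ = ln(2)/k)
52.31 s

t½ = ln(2)/k = 0.6931/0.01325 = 52.31 s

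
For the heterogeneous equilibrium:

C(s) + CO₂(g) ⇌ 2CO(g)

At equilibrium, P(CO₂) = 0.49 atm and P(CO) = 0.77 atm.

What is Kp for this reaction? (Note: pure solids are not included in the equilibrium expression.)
K_p = 1.210

Solid C is excluded.
Kp = P(CO)²/P(CO₂) = (0.77)²/0.49 = 0.5929/0.49 = 1.210.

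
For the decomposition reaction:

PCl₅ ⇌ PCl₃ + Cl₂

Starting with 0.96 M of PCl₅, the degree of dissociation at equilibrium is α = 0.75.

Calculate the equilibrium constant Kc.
K_c = 2.1600

x = α·[A]₀ = 0.75 × 0.96 = 0.72 M dissociated.
At eq: [PCl₅] = 0.96 − 0.72 = 0.24 M; [PCl₃] = [Cl₂] = x = 0.72 M.
Kc = [PCl₃][Cl₂]/[PCl₅] = (0.72)²/0.24 = 2.16.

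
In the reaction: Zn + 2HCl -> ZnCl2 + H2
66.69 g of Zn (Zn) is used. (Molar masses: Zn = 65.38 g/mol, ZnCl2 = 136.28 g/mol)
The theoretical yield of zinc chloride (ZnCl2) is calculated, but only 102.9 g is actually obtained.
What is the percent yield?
Moles of Zn = 66.69 g ÷ 65.38 g/mol = 1.02004 mol
Mole ratio: 1 mol ZnCl2 / 1 mol Zn
Moles of ZnCl2 = 1.02004 × (1/1) = 1.02004 mol
Theoretical yield = 1.02004 mol × 136.28 g/mol = 139.01 g
Actual yield = 102.9 g
Percent yield = (102.9 / 139.01) × 100% = 74.0%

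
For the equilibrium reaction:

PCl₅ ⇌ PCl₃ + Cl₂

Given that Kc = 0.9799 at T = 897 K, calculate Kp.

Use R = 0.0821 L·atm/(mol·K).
K_p = 72.1635

Δn = (moles gaseous products) − (moles gaseous reactants) = 1
T = 897 K; RT = 0.0821 × 897 = 73.6437
Kp = Kc·(RT)^Δn = 0.9799 × (73.6437)^1 = 0.9799 × 73.6437 = 72.1635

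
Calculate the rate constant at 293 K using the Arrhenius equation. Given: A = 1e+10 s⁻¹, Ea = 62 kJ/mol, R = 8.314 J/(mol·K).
8.84e-02 s⁻¹

k = A·exp(-Ea/(R·T)) = 1e+10·exp(-62000/(8.314·293)) = 1e+10·exp(-25.4515) = 1e+10·8.8417e-12 = 8.84e-02 s⁻¹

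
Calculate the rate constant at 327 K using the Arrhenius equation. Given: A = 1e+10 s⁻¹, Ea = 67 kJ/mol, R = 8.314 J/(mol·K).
1.98e-01 s⁻¹

k = A·exp(-Ea/(R·T)) = 1e+10·exp(-67000/(8.314·327)) = 1e+10·exp(-24.6443) = 1e+10·1.9820e-11 = 1.98e-01 s⁻¹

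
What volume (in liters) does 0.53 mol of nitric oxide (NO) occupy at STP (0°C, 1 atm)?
At STP, 1 mol of gas occupies 22.4 L
Volume = 0.53 mol × 22.4 L/mol = 11.87 L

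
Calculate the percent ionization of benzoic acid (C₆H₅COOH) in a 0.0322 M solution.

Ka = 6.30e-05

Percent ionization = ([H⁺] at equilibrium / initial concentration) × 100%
Percent ionization = 4.33%

Let x = [H⁺]. Ka = x²/(C - x) ⇒ x² + (6.30e-05)x - (6.30e-05)(0.0322) = 0. x = 1.3931e-03. Percent = (1.3931e-03/0.0322) × 100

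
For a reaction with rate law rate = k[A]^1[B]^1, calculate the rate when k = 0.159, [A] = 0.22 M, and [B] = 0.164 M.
0.005737 M/s

rate = k·[A]^1·[B]^1 = 0.159·(0.22)^1·(0.164)^1 = 0.159·0.22·0.164 = 0.005737 M/s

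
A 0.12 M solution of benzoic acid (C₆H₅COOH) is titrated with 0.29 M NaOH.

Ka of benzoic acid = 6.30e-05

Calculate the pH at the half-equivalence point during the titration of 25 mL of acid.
pH = pKa = 4.20

At the half-equivalence point, [HA] = [A⁻], so by Henderson–Hasselbalch pH = pKa + log(1) = pKa.
pKa = −log(6.30e-05) = 4.20.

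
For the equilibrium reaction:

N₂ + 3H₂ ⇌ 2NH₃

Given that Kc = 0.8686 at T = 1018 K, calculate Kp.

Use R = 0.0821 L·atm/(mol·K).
K_p = 1.24e-04

Δn = (moles gaseous products) − (moles gaseous reactants) = -2
T = 1018 K; RT = 0.0821 × 1018 = 83.5778
Kp = Kc·(RT)^Δn = 0.8686 × (83.5778)^-2 = 0.8686 × 0.000143159 = 1.24e-04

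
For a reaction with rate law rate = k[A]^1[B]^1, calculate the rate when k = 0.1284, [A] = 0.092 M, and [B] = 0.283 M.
0.003343 M/s

rate = k·[A]^1·[B]^1 = 0.1284·(0.092)^1·(0.283)^1 = 0.1284·0.092·0.283 = 0.003343 M/s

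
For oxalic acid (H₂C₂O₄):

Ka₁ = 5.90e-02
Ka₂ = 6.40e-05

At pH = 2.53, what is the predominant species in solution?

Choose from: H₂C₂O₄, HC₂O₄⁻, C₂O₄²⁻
HC₂O₄⁻

pKa1 = 1.23, pKa2 = 4.19. Each pKa is the crossover between adjacent species; pH = 2.53 lies in the region where HC₂O₄⁻ predominates.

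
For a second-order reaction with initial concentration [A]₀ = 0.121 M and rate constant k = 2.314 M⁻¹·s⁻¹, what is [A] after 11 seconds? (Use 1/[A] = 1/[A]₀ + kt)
0.0297 M

1/[A] = 1/[A]₀ + k·t = 1/0.121 + (2.314)·(11) = 8.2645 + 25.4540 = 33.7185
[A] = 1/33.7185 = 0.0297 M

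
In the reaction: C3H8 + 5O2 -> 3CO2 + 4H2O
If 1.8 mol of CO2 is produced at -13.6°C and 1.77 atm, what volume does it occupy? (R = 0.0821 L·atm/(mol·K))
T = -13.6°C + 273.15 = 259.55 K
V = nRT/P = (1.8 × 0.0821 × 259.55) / 1.77
V = 21.67 L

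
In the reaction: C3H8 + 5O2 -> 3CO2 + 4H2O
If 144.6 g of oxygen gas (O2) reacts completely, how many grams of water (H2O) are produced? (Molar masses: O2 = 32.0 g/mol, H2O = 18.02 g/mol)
Moles of O2 = 144.6 g ÷ 32.0 g/mol = 4.51875 mol
Mole ratio: 4 mol H2O / 5 mol O2
Moles of H2O = 4.51875 × (4/5) = 3.615 mol
Mass of H2O = 3.615 mol × 18.02 g/mol = 65.14 g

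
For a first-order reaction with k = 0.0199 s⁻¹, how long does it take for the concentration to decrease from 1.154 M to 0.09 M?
128.20 s

From ln[A] = ln[A]₀ - k·t: t = ln([A]₀/[A])/k = ln(1.154/0.09)/0.0199 = ln(12.8222)/0.0199 = 2.5512/0.0199 = 128.20 s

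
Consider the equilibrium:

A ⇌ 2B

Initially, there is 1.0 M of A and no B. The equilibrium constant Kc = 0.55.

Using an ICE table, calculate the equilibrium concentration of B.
[B] = 0.617 M

ICE: [A] = 1.0 − x, [B] = 2x.
Kc = (2x)²/(1.0 − x) = 0.55 ⇒ 4x² + 0.55x − 0.55 = 0.
x = (−0.55 + √(0.55² + 4·4·0.55))/(2·4) = (−0.55 + √9.1025)/8 = 0.30838.
[B] = 2x = 0.617 M.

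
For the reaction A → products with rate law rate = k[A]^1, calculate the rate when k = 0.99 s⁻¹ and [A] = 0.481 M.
0.4762 M/s

rate = k·[A]^1 = 0.99·(0.481)^1 = 0.99·0.481 = 0.4762 M/s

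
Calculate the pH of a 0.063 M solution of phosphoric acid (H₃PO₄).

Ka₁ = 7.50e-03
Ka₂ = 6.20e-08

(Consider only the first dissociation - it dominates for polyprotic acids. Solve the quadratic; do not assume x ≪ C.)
pH = 1.74

x² + Ka₁·x − Ka₁·C = 0 with Ka₁ = 7.50e-03, C = 0.063.
x = (−Ka₁ + √(Ka₁² + 4·Ka₁·C))/2 = 1.8308e-02 M, so pH = 1.74.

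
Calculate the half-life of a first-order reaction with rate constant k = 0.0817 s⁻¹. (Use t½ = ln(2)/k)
8.48 s

t½ = ln(2)/k = 0.6931/0.0817 = 8.48 s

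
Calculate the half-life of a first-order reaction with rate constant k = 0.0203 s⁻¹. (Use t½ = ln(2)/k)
34.15 s

t½ = ln(2)/k = 0.6931/0.0203 = 34.15 s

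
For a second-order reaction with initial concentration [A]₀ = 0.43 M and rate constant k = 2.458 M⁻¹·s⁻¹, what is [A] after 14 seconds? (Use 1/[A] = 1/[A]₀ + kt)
0.0272 M

1/[A] = 1/[A]₀ + k·t = 1/0.43 + (2.458)·(14) = 2.3256 + 34.4120 = 36.7376
[A] = 1/36.7376 = 0.0272 M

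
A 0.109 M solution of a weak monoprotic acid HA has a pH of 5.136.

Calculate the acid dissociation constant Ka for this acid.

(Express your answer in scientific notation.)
K_a = 4.90e-10

[H⁺] = 10^(−pH) = 10^(−5.136) = 7.311e-06 M. For HA ⇌ H⁺ + A⁻, Ka = x²/(C − x) = (7.311e-06)²/(0.109 − 7.311e-06) = 4.90e-10.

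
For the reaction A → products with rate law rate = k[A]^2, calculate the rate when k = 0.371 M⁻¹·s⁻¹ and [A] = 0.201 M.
0.01499 M/s

rate = k·[A]^2 = 0.371·(0.201)^2 = 0.371·0.040401 = 0.01499 M/s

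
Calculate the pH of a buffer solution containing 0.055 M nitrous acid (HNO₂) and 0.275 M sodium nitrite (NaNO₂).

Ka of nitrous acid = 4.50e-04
pH = 4.05

pKa = -log(4.50e-04) = 3.35. pH = pKa + log([A⁻]/[HA]) = 3.35 + log(0.275/0.055)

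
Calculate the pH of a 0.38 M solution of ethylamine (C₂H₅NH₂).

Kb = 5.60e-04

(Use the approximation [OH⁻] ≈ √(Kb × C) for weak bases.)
pH = 12.16

[OH⁻] = √(Kb × C) = √(5.60e-04 × 0.38) = 1.4588e-02. pOH = 1.84, pH = 14 - pOH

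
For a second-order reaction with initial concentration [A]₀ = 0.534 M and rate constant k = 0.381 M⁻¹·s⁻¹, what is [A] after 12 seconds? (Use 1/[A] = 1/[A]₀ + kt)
0.1552 M

1/[A] = 1/[A]₀ + k·t = 1/0.534 + (0.381)·(12) = 1.8727 + 4.5720 = 6.4447
[A] = 1/6.4447 = 0.1552 M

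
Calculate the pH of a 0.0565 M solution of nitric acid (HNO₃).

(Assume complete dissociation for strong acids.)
pH = 1.25

[H⁺] = 0.0565 M for strong acid. pH = -log[H⁺] = -log(0.0565)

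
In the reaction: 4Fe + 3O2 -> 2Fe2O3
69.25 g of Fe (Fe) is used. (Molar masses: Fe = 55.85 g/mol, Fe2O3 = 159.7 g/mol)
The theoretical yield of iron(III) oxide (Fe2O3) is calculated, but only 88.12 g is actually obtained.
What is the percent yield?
Moles of Fe = 69.25 g ÷ 55.85 g/mol = 1.23993 mol
Mole ratio: 2 mol Fe2O3 / 4 mol Fe
Moles of Fe2O3 = 1.23993 × (2/4) = 0.619964 mol
Theoretical yield = 0.619964 mol × 159.7 g/mol = 99.008 g
Actual yield = 88.12 g
Percent yield = (88.12 / 99.008) × 100% = 89.0%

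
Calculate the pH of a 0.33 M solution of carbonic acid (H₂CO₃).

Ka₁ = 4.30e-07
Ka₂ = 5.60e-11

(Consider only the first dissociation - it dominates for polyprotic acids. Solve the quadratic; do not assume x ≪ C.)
pH = 3.42

x² + Ka₁·x − Ka₁·C = 0 with Ka₁ = 4.30e-07, C = 0.33.
x = (−Ka₁ + √(Ka₁² + 4·Ka₁·C))/2 = 3.7648e-04 M, so pH = 3.42.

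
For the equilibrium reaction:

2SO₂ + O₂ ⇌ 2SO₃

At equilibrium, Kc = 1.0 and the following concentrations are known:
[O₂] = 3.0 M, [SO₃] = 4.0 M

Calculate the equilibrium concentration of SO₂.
[SO₂] = 2.3094 M

Kc = ([SO₃]^2) / ([SO₂]^2 × [O₂]) = 1.0
[SO₂]^2 = (product terms)/(Kc · other reactant terms) = 16 / (1.0 · 3) = 5.3333
[SO₂] = (5.3333)^(1/2) = 2.3094 M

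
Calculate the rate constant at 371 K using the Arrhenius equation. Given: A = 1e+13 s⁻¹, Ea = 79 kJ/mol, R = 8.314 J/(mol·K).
7.53e+01 s⁻¹

k = A·exp(-Ea/(R·T)) = 1e+13·exp(-79000/(8.314·371)) = 1e+13·exp(-25.6120) = 1e+13·7.5311e-12 = 7.53e+01 s⁻¹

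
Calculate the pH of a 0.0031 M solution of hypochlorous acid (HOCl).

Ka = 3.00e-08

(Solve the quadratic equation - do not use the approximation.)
pH = 5.02

x² + Ka×x - Ka×C = 0. Using quadratic formula: [H⁺] = 9.6287e-06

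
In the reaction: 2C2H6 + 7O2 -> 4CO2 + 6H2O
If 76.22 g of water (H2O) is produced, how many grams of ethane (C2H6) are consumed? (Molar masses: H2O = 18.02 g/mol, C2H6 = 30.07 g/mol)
Moles of H2O = 76.22 g ÷ 18.02 g/mol = 4.22974 mol
Mole ratio: 2 mol C2H6 / 6 mol H2O
Moles of C2H6 = 4.22974 × (2/6) = 1.40991 mol
Mass of C2H6 = 1.40991 mol × 30.07 g/mol = 42.4 g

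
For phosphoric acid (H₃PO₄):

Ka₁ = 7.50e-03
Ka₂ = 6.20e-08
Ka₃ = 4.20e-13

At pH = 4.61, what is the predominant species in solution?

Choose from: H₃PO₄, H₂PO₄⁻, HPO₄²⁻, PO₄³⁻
H₂PO₄⁻

pKa1 = 2.12, pKa2 = 7.21, pKa3 = 12.38. Each pKa is the crossover between adjacent species; pH = 4.61 lies in the region where H₂PO₄⁻ predominates.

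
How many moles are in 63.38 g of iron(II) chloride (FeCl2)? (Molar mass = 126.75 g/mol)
Moles = 63.38 g ÷ 126.75 g/mol = 0.5 mol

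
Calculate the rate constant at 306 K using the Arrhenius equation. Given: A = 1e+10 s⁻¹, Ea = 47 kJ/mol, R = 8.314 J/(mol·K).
9.48e+01 s⁻¹

k = A·exp(-Ea/(R·T)) = 1e+10·exp(-47000/(8.314·306)) = 1e+10·exp(-18.4742) = 1e+10·9.4786e-09 = 9.48e+01 s⁻¹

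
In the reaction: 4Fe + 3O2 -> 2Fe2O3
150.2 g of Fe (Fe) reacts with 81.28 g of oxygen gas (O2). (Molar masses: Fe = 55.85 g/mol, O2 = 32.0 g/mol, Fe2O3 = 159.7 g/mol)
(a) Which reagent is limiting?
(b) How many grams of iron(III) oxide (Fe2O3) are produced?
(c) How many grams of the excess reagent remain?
(a) Fe, (b) 214.7 g, (c) 16.74 g

Moles of Fe = 150.2 g ÷ 55.85 g/mol = 2.68935 mol
Moles of O2 = 81.28 g ÷ 32.0 g/mol = 2.54 mol
Moles ÷ coefficient: Fe: 2.68935/4 = 0.6723, O2: 2.54/3 = 0.8467
(a) Fe has the smaller value, so Fe is the limiting reagent.
(b) Moles of Fe2O3 = 2.68935 mol Fe × (2/4) = 1.34467 mol; mass = 1.34467 mol × 159.7 g/mol = 214.7 g
(c) O2 consumed = 2.68935 × (3/4) = 2.01701 mol; remaining = 2.54 − 2.01701 = 0.52299 mol; mass = 0.52299 mol × 32.0 g/mol = 16.74 g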